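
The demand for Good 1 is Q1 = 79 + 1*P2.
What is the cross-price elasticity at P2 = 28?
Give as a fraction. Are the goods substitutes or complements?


dQ1/dP2 = 1
At P2 = 28: Q1 = 79 + 1*28 = 107
Exy = (dQ1/dP2)(P2/Q1) = 1 * 28 / 107 = 28/107
Since Exy > 0, the goods are substitutes.

28/107 (substitutes)


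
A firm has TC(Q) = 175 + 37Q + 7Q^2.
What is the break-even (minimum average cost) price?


AC(Q) = 175/Q + 37 + 7Q
To minimize: dAC/dQ = -175/Q^2 + 7 = 0
Q^2 = 175/7 = 25
Q* = 5
Min AC = 175/5 + 37 + 7*5
Min AC = 35 + 37 + 35 = 107

107


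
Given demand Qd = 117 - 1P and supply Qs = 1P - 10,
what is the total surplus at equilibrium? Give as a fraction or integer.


Find equilibrium: 117 - 1P = 1P - 10
117 + 10 = 2P
P* = 127/2 = 127/2
Q* = 1*127/2 - 10 = 107/2
Inverse demand: P = 117 - Q/1, so P_max = 117
Inverse supply: P = 10 + Q/1, so P_min = 10
CS = (1/2) * 107/2 * (117 - 127/2) = 11449/8
PS = (1/2) * 107/2 * (127/2 - 10) = 11449/8
TS = CS + PS = 11449/8 + 11449/8 = 11449/4

11449/4


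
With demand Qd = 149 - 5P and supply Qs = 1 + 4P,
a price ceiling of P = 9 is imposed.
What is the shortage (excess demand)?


At P = 9:
Qd = 149 - 5*9 = 104
Qs = 1 + 4*9 = 37
Shortage = Qd - Qs = 104 - 37 = 67

67


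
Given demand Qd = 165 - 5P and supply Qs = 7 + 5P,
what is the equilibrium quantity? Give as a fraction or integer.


First find equilibrium price:
165 - 5P = 7 + 5P
P* = 158/10 = 79/5
Then substitute into demand:
Q* = 165 - 5 * 79/5 = 86

86


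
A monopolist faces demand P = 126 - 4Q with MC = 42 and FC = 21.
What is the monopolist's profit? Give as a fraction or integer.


MR = MC: 126 - 8Q = 42
Q* = 21/2
P* = 126 - 4*21/2 = 84
Profit = (P* - MC)*Q* - FC
= (84 - 42)*21/2 - 21
= 42*21/2 - 21
= 441 - 21 = 420

420


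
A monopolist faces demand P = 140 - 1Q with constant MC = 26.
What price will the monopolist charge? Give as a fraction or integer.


MR = 140 - 2Q
Set MR = MC: 140 - 2Q = 26
Q* = 57
Substitute into demand:
P* = 140 - 1*57 = 83

83


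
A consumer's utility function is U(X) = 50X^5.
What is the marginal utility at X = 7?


MU = dU/dX = 50*5*X^(5-1)
MU = 250*X^4
At X = 7:
MU = 250 * 7^4
MU = 250 * 2401 = 600250

600250


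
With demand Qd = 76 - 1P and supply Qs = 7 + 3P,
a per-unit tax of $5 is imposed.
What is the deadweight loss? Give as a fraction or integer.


Pre-tax equilibrium quantity: Q* = 235/4
Post-tax equilibrium quantity: Q_tax = 55
Reduction in quantity: Q* - Q_tax = 15/4
DWL = (1/2) * tax * (Q* - Q_tax)
DWL = (1/2) * 5 * 15/4 = 75/8

75/8


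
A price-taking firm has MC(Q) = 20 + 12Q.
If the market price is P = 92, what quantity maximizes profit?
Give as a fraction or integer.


In perfect competition, profit is maximized where P = MC.
92 = 20 + 12Q
72 = 12Q
Q* = 72/12 = 6

6


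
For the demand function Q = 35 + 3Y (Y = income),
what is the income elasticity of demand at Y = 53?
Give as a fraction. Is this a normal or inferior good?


dQ/dY = 3
At Y = 53: Q = 35 + 3*53 = 194
Ey = (dQ/dY)(Y/Q) = 3 * 53 / 194 = 159/194
Since Ey > 0, this is a normal good.

159/194 (normal good)


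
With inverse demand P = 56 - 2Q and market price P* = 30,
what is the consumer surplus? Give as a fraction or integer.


Maximum willingness to pay (at Q=0): P_max = 56
Quantity demanded at P* = 30:
Q* = (56 - 30)/2 = 13
CS = (1/2) * Q* * (P_max - P*)
CS = (1/2) * 13 * (56 - 30)
CS = (1/2) * 13 * 26 = 169

169


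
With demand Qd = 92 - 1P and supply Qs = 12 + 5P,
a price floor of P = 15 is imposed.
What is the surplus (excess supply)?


At P = 15:
Qd = 92 - 1*15 = 77
Qs = 12 + 5*15 = 87
Surplus = Qs - Qd = 87 - 77 = 10

10


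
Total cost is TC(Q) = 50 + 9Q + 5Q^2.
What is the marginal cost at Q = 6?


MC = dTC/dQ = 9 + 2*5*Q
At Q = 6:
MC = 9 + 10*6
MC = 9 + 60 = 69

69


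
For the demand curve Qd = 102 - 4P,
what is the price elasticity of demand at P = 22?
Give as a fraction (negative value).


dQ/dP = -4
At P = 22: Q = 102 - 4*22 = 14
E = (dQ/dP)(P/Q) = (-4)(22/14) = -44/7

-44/7


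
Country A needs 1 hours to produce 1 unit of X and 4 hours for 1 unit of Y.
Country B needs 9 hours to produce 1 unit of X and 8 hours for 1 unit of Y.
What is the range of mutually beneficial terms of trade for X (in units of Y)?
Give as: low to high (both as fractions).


Opportunity cost of X for Country A = hours_X / hours_Y = 1/4 = 1/4 units of Y
Opportunity cost of X for Country B = hours_X / hours_Y = 9/8 = 9/8 units of Y
Terms of trade must be between the two opportunity costs.
Range: 1/4 to 9/8

1/4 to 9/8


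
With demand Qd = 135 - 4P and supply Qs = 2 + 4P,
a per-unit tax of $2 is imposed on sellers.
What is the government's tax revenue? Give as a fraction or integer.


With tax on sellers, new supply: Qs' = 2 + 4(P - 2)
= 4P - 6
New equilibrium quantity:
Q_new = 129/2
Tax revenue = tax * Q_new = 2 * 129/2 = 129

129


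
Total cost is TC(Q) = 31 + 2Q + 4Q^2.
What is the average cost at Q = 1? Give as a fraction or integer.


TC(1) = 31 + 2*1 + 4*1^2
TC(1) = 31 + 2 + 4 = 37
AC = TC/Q = 37/1 = 37

37


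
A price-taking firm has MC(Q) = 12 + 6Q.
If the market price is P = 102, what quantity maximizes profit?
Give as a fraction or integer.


In perfect competition, profit is maximized where P = MC.
102 = 12 + 6Q
90 = 6Q
Q* = 90/6 = 15

15


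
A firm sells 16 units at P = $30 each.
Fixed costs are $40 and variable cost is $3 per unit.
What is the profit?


Total Revenue = P * Q = 30 * 16 = $480
Total Cost = FC + VC*Q = 40 + 3*16 = $88
Profit = TR - TC = 480 - 88 = $392

$392


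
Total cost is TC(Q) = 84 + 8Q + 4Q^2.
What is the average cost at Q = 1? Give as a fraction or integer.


TC(1) = 84 + 8*1 + 4*1^2
TC(1) = 84 + 8 + 4 = 96
AC = TC/Q = 96/1 = 96

96


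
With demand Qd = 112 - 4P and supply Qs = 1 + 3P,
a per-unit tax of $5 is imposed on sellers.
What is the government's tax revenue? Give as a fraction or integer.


With tax on sellers, new supply: Qs' = 1 + 3(P - 5)
= 3P - 14
New equilibrium quantity:
Q_new = 40
Tax revenue = tax * Q_new = 5 * 40 = 200

200


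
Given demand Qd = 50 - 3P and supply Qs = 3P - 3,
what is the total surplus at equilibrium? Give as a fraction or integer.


Find equilibrium: 50 - 3P = 3P - 3
50 + 3 = 6P
P* = 53/6 = 53/6
Q* = 3*53/6 - 3 = 47/2
Inverse demand: P = 50/3 - Q/3, so P_max = 50/3
Inverse supply: P = 1 + Q/3, so P_min = 1
CS = (1/2) * 47/2 * (50/3 - 53/6) = 2209/24
PS = (1/2) * 47/2 * (53/6 - 1) = 2209/24
TS = CS + PS = 2209/24 + 2209/24 = 2209/12

2209/12


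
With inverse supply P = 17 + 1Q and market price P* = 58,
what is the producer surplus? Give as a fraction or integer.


Minimum supply price (at Q=0): P_min = 17
Quantity supplied at P* = 58:
Q* = (58 - 17)/1 = 41
PS = (1/2) * Q* * (P* - P_min)
PS = (1/2) * 41 * (58 - 17)
PS = (1/2) * 41 * 41 = 1681/2

1681/2


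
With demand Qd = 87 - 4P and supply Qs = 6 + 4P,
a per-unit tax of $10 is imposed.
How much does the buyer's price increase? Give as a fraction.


With a per-unit tax, the buyer's price increase depends on relative slopes.
Supply slope: d = 4, Demand slope: b = 4
Buyer's price increase = d * tax / (b + d)
= 4 * 10 / (4 + 4)
= 40 / 8 = 5

5


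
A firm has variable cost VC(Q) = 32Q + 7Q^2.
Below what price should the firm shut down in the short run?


AVC(Q) = VC(Q)/Q = 32 + 7Q
AVC is increasing in Q, so minimum AVC is at Q -> 0+.
Min AVC = 32
The firm should shut down if P < 32.

32


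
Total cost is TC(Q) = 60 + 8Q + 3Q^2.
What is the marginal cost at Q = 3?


MC = dTC/dQ = 8 + 2*3*Q
At Q = 3:
MC = 8 + 6*3
MC = 8 + 18 = 26

26


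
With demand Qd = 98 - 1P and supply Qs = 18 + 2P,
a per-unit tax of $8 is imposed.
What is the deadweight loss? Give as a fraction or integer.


Pre-tax equilibrium quantity: Q* = 214/3
Post-tax equilibrium quantity: Q_tax = 66
Reduction in quantity: Q* - Q_tax = 16/3
DWL = (1/2) * tax * (Q* - Q_tax)
DWL = (1/2) * 8 * 16/3 = 64/3

64/3


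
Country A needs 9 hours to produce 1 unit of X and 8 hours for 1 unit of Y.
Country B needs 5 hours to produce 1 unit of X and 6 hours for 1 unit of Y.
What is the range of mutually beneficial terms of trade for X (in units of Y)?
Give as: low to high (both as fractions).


Opportunity cost of X for Country A = hours_X / hours_Y = 9/8 = 9/8 units of Y
Opportunity cost of X for Country B = hours_X / hours_Y = 5/6 = 5/6 units of Y
Terms of trade must be between the two opportunity costs.
Range: 5/6 to 9/8

5/6 to 9/8


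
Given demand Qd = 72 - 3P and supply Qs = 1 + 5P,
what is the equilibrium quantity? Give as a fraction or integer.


First find equilibrium price:
72 - 3P = 1 + 5P
P* = 71/8 = 71/8
Then substitute into demand:
Q* = 72 - 3 * 71/8 = 363/8

363/8


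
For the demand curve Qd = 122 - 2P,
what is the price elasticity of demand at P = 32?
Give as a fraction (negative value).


dQ/dP = -2
At P = 32: Q = 122 - 2*32 = 58
E = (dQ/dP)(P/Q) = (-2)(32/58) = -32/29

-32/29


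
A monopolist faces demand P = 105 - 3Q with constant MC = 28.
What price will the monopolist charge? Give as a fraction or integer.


MR = 105 - 6Q
Set MR = MC: 105 - 6Q = 28
Q* = 77/6
Substitute into demand:
P* = 105 - 3*77/6 = 133/2

133/2


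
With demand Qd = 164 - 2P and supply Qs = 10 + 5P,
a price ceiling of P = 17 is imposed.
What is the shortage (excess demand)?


At P = 17:
Qd = 164 - 2*17 = 130
Qs = 10 + 5*17 = 95
Shortage = Qd - Qs = 130 - 95 = 35

35


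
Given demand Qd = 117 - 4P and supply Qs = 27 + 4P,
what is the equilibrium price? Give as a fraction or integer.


At equilibrium, Qd = Qs.
117 - 4P = 27 + 4P
117 - 27 = 4P + 4P
90 = 8P
P* = 90/8 = 45/4

45/4


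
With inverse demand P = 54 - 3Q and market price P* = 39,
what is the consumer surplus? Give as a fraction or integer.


Maximum willingness to pay (at Q=0): P_max = 54
Quantity demanded at P* = 39:
Q* = (54 - 39)/3 = 5
CS = (1/2) * Q* * (P_max - P*)
CS = (1/2) * 5 * (54 - 39)
CS = (1/2) * 5 * 15 = 75/2

75/2


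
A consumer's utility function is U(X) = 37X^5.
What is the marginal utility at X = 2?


MU = dU/dX = 37*5*X^(5-1)
MU = 185*X^4
At X = 2:
MU = 185 * 2^4
MU = 185 * 16 = 2960

2960


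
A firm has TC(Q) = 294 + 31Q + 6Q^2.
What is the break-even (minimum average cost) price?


AC(Q) = 294/Q + 31 + 6Q
To minimize: dAC/dQ = -294/Q^2 + 6 = 0
Q^2 = 294/6 = 49
Q* = 7
Min AC = 294/7 + 31 + 6*7
Min AC = 42 + 31 + 42 = 115

115


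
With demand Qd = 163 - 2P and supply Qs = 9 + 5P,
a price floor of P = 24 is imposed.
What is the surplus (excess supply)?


At P = 24:
Qd = 163 - 2*24 = 115
Qs = 9 + 5*24 = 129
Surplus = Qs - Qd = 129 - 115 = 14

14


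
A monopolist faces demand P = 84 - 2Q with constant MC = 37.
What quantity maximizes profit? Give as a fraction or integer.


TR = P*Q = (84 - 2Q)Q = 84Q - 2Q^2
MR = dTR/dQ = 84 - 4Q
Set MR = MC:
84 - 4Q = 37
47 = 4Q
Q* = 47/4 = 47/4

47/4


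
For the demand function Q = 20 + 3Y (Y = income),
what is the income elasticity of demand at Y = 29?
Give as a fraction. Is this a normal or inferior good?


dQ/dY = 3
At Y = 29: Q = 20 + 3*29 = 107
Ey = (dQ/dY)(Y/Q) = 3 * 29 / 107 = 87/107
Since Ey > 0, this is a normal good.

87/107 (normal good)


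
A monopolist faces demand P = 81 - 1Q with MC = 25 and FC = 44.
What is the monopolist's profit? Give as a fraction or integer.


MR = MC: 81 - 2Q = 25
Q* = 28
P* = 81 - 1*28 = 53
Profit = (P* - MC)*Q* - FC
= (53 - 25)*28 - 44
= 28*28 - 44
= 784 - 44 = 740

740


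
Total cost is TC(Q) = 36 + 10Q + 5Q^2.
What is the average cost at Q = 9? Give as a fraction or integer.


TC(9) = 36 + 10*9 + 5*9^2
TC(9) = 36 + 90 + 405 = 531
AC = TC/Q = 531/9 = 59

59


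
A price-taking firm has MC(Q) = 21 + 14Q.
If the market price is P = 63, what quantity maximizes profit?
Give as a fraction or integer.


In perfect competition, profit is maximized where P = MC.
63 = 21 + 14Q
42 = 14Q
Q* = 42/14 = 3

3


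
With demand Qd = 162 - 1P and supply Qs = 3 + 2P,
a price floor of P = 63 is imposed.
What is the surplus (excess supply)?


At P = 63:
Qd = 162 - 1*63 = 99
Qs = 3 + 2*63 = 129
Surplus = Qs - Qd = 129 - 99 = 30

30


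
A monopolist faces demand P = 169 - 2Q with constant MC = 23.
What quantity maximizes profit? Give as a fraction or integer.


TR = P*Q = (169 - 2Q)Q = 169Q - 2Q^2
MR = dTR/dQ = 169 - 4Q
Set MR = MC:
169 - 4Q = 23
146 = 4Q
Q* = 146/4 = 73/2

73/2


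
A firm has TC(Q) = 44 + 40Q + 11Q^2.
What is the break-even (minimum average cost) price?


AC(Q) = 44/Q + 40 + 11Q
To minimize: dAC/dQ = -44/Q^2 + 11 = 0
Q^2 = 44/11 = 4
Q* = 2
Min AC = 44/2 + 40 + 11*2
Min AC = 22 + 40 + 22 = 84

84


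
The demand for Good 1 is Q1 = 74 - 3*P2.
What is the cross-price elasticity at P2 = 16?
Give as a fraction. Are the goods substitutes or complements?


dQ1/dP2 = -3
At P2 = 16: Q1 = 74 - 3*16 = 26
Exy = (dQ1/dP2)(P2/Q1) = -3 * 16 / 26 = -24/13
Since Exy < 0, the goods are complements.

-24/13 (complements)


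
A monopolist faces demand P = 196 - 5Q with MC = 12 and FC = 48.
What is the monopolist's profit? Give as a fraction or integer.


MR = MC: 196 - 10Q = 12
Q* = 92/5
P* = 196 - 5*92/5 = 104
Profit = (P* - MC)*Q* - FC
= (104 - 12)*92/5 - 48
= 92*92/5 - 48
= 8464/5 - 48 = 8224/5

8224/5


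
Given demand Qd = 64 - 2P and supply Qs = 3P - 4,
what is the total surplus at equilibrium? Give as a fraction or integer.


Find equilibrium: 64 - 2P = 3P - 4
64 + 4 = 5P
P* = 68/5 = 68/5
Q* = 3*68/5 - 4 = 184/5
Inverse demand: P = 32 - Q/2, so P_max = 32
Inverse supply: P = 4/3 + Q/3, so P_min = 4/3
CS = (1/2) * 184/5 * (32 - 68/5) = 8464/25
PS = (1/2) * 184/5 * (68/5 - 4/3) = 16928/75
TS = CS + PS = 8464/25 + 16928/75 = 8464/15

8464/15


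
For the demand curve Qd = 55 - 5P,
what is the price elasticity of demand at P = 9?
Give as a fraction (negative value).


dQ/dP = -5
At P = 9: Q = 55 - 5*9 = 10
E = (dQ/dP)(P/Q) = (-5)(9/10) = -9/2

-9/2


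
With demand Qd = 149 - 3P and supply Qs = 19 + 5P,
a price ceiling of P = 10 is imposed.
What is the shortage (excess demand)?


At P = 10:
Qd = 149 - 3*10 = 119
Qs = 19 + 5*10 = 69
Shortage = Qd - Qs = 119 - 69 = 50

50


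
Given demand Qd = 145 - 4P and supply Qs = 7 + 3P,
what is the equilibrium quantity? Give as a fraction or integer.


First find equilibrium price:
145 - 4P = 7 + 3P
P* = 138/7 = 138/7
Then substitute into demand:
Q* = 145 - 4 * 138/7 = 463/7

463/7


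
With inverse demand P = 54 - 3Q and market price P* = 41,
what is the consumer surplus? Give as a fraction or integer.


Maximum willingness to pay (at Q=0): P_max = 54
Quantity demanded at P* = 41:
Q* = (54 - 41)/3 = 13/3
CS = (1/2) * Q* * (P_max - P*)
CS = (1/2) * 13/3 * (54 - 41)
CS = (1/2) * 13/3 * 13 = 169/6

169/6


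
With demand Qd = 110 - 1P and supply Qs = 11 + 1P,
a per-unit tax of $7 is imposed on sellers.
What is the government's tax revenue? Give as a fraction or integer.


With tax on sellers, new supply: Qs' = 11 + 1(P - 7)
= 4 + 1P
New equilibrium quantity:
Q_new = 57
Tax revenue = tax * Q_new = 7 * 57 = 399

399


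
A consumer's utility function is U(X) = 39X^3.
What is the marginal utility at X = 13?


MU = dU/dX = 39*3*X^(3-1)
MU = 117*X^2
At X = 13:
MU = 117 * 13^2
MU = 117 * 169 = 19773

19773


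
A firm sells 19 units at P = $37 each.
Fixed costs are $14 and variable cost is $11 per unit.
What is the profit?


Total Revenue = P * Q = 37 * 19 = $703
Total Cost = FC + VC*Q = 14 + 11*19 = $223
Profit = TR - TC = 703 - 223 = $480

$480


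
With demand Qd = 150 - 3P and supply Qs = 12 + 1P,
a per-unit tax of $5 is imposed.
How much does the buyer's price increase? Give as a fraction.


With a per-unit tax, the buyer's price increase depends on relative slopes.
Supply slope: d = 1, Demand slope: b = 3
Buyer's price increase = d * tax / (b + d)
= 1 * 5 / (3 + 1)
= 5 / 4 = 5/4

5/4


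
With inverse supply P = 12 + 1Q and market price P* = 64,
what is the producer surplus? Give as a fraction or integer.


Minimum supply price (at Q=0): P_min = 12
Quantity supplied at P* = 64:
Q* = (64 - 12)/1 = 52
PS = (1/2) * Q* * (P* - P_min)
PS = (1/2) * 52 * (64 - 12)
PS = (1/2) * 52 * 52 = 1352

1352


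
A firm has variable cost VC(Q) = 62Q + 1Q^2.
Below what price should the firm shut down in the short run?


AVC(Q) = VC(Q)/Q = 62 + 1Q
AVC is increasing in Q, so minimum AVC is at Q -> 0+.
Min AVC = 62
The firm should shut down if P < 62.

62


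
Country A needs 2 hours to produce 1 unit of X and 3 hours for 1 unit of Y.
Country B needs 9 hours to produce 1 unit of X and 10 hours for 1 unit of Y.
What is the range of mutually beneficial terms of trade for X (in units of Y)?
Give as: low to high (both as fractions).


Opportunity cost of X for Country A = hours_X / hours_Y = 2/3 = 2/3 units of Y
Opportunity cost of X for Country B = hours_X / hours_Y = 9/10 = 9/10 units of Y
Terms of trade must be between the two opportunity costs.
Range: 2/3 to 9/10

2/3 to 9/10


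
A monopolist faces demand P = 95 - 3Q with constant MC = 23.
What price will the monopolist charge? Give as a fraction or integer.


MR = 95 - 6Q
Set MR = MC: 95 - 6Q = 23
Q* = 12
Substitute into demand:
P* = 95 - 3*12 = 59

59


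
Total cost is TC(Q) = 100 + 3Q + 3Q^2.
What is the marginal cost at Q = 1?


MC = dTC/dQ = 3 + 2*3*Q
At Q = 1:
MC = 3 + 6*1
MC = 3 + 6 = 9

9


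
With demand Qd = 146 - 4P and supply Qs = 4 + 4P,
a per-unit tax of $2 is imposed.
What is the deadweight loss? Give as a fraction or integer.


Pre-tax equilibrium quantity: Q* = 75
Post-tax equilibrium quantity: Q_tax = 71
Reduction in quantity: Q* - Q_tax = 4
DWL = (1/2) * tax * (Q* - Q_tax)
DWL = (1/2) * 2 * 4 = 4

4


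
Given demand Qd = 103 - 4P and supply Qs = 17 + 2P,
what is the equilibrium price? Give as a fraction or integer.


At equilibrium, Qd = Qs.
103 - 4P = 17 + 2P
103 - 17 = 4P + 2P
86 = 6P
P* = 86/6 = 43/3

43/3


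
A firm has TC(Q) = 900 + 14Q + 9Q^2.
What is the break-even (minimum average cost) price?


AC(Q) = 900/Q + 14 + 9Q
To minimize: dAC/dQ = -900/Q^2 + 9 = 0
Q^2 = 900/9 = 100
Q* = 10
Min AC = 900/10 + 14 + 9*10
Min AC = 90 + 14 + 90 = 194

194


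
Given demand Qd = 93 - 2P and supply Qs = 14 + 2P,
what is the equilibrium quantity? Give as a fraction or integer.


First find equilibrium price:
93 - 2P = 14 + 2P
P* = 79/4 = 79/4
Then substitute into demand:
Q* = 93 - 2 * 79/4 = 107/2

107/2


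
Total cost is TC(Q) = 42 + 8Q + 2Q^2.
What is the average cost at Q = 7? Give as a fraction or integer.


TC(7) = 42 + 8*7 + 2*7^2
TC(7) = 42 + 56 + 98 = 196
AC = TC/Q = 196/7 = 28

28


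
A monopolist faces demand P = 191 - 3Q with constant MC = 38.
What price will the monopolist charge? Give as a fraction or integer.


MR = 191 - 6Q
Set MR = MC: 191 - 6Q = 38
Q* = 51/2
Substitute into demand:
P* = 191 - 3*51/2 = 229/2

229/2


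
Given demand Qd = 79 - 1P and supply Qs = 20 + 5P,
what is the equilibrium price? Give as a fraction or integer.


At equilibrium, Qd = Qs.
79 - 1P = 20 + 5P
79 - 20 = 1P + 5P
59 = 6P
P* = 59/6 = 59/6

59/6


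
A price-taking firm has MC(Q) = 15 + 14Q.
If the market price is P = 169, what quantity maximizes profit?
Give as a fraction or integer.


In perfect competition, profit is maximized where P = MC.
169 = 15 + 14Q
154 = 14Q
Q* = 154/14 = 11

11


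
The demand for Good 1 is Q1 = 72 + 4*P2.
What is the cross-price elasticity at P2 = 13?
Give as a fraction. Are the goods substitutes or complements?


dQ1/dP2 = 4
At P2 = 13: Q1 = 72 + 4*13 = 124
Exy = (dQ1/dP2)(P2/Q1) = 4 * 13 / 124 = 13/31
Since Exy > 0, the goods are substitutes.

13/31 (substitutes)


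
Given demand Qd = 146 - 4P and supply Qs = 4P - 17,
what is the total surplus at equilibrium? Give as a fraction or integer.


Find equilibrium: 146 - 4P = 4P - 17
146 + 17 = 8P
P* = 163/8 = 163/8
Q* = 4*163/8 - 17 = 129/2
Inverse demand: P = 73/2 - Q/4, so P_max = 73/2
Inverse supply: P = 17/4 + Q/4, so P_min = 17/4
CS = (1/2) * 129/2 * (73/2 - 163/8) = 16641/32
PS = (1/2) * 129/2 * (163/8 - 17/4) = 16641/32
TS = CS + PS = 16641/32 + 16641/32 = 16641/16

16641/16


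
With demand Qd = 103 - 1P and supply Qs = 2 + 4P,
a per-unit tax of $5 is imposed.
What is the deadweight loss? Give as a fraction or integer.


Pre-tax equilibrium quantity: Q* = 414/5
Post-tax equilibrium quantity: Q_tax = 394/5
Reduction in quantity: Q* - Q_tax = 4
DWL = (1/2) * tax * (Q* - Q_tax)
DWL = (1/2) * 5 * 4 = 10

10


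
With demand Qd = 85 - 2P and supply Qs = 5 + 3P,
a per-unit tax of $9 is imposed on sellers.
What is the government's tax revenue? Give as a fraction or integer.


With tax on sellers, new supply: Qs' = 5 + 3(P - 9)
= 3P - 22
New equilibrium quantity:
Q_new = 211/5
Tax revenue = tax * Q_new = 9 * 211/5 = 1899/5

1899/5


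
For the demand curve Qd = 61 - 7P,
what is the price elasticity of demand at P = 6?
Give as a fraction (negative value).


dQ/dP = -7
At P = 6: Q = 61 - 7*6 = 19
E = (dQ/dP)(P/Q) = (-7)(6/19) = -42/19

-42/19


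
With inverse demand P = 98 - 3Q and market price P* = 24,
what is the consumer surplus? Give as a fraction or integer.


Maximum willingness to pay (at Q=0): P_max = 98
Quantity demanded at P* = 24:
Q* = (98 - 24)/3 = 74/3
CS = (1/2) * Q* * (P_max - P*)
CS = (1/2) * 74/3 * (98 - 24)
CS = (1/2) * 74/3 * 74 = 2738/3

2738/3


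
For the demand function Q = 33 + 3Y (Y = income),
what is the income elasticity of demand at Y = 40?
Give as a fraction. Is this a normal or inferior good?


dQ/dY = 3
At Y = 40: Q = 33 + 3*40 = 153
Ey = (dQ/dY)(Y/Q) = 3 * 40 / 153 = 40/51
Since Ey > 0, this is a normal good.

40/51 (normal good)


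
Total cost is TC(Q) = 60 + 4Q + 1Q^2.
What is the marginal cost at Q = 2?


MC = dTC/dQ = 4 + 2*1*Q
At Q = 2:
MC = 4 + 2*2
MC = 4 + 4 = 8

8


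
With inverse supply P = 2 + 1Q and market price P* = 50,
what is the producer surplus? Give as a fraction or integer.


Minimum supply price (at Q=0): P_min = 2
Quantity supplied at P* = 50:
Q* = (50 - 2)/1 = 48
PS = (1/2) * Q* * (P* - P_min)
PS = (1/2) * 48 * (50 - 2)
PS = (1/2) * 48 * 48 = 1152

1152


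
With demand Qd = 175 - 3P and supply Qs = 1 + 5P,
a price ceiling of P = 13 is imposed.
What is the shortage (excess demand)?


At P = 13:
Qd = 175 - 3*13 = 136
Qs = 1 + 5*13 = 66
Shortage = Qd - Qs = 136 - 66 = 70

70


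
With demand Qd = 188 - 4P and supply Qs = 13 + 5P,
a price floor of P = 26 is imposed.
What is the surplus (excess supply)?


At P = 26:
Qd = 188 - 4*26 = 84
Qs = 13 + 5*26 = 143
Surplus = Qs - Qd = 143 - 84 = 59

59


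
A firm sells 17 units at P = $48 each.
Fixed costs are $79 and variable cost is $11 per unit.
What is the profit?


Total Revenue = P * Q = 48 * 17 = $816
Total Cost = FC + VC*Q = 79 + 11*17 = $266
Profit = TR - TC = 816 - 266 = $550

$550


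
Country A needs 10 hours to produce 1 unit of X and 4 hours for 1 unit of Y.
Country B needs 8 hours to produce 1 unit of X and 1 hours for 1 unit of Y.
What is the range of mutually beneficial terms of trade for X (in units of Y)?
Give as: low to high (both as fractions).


Opportunity cost of X for Country A = hours_X / hours_Y = 10/4 = 5/2 units of Y
Opportunity cost of X for Country B = hours_X / hours_Y = 8/1 = 8 units of Y
Terms of trade must be between the two opportunity costs.
Range: 5/2 to 8

5/2 to 8


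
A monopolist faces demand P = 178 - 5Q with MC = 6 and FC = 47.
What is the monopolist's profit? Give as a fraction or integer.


MR = MC: 178 - 10Q = 6
Q* = 86/5
P* = 178 - 5*86/5 = 92
Profit = (P* - MC)*Q* - FC
= (92 - 6)*86/5 - 47
= 86*86/5 - 47
= 7396/5 - 47 = 7161/5

7161/5


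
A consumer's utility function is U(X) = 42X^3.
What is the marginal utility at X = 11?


MU = dU/dX = 42*3*X^(3-1)
MU = 126*X^2
At X = 11:
MU = 126 * 11^2
MU = 126 * 121 = 15246

15246


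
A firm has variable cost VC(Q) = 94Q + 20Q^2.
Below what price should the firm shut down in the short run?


AVC(Q) = VC(Q)/Q = 94 + 20Q
AVC is increasing in Q, so minimum AVC is at Q -> 0+.
Min AVC = 94
The firm should shut down if P < 94.

94


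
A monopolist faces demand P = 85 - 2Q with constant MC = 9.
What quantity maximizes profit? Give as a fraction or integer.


TR = P*Q = (85 - 2Q)Q = 85Q - 2Q^2
MR = dTR/dQ = 85 - 4Q
Set MR = MC:
85 - 4Q = 9
76 = 4Q
Q* = 76/4 = 19

19


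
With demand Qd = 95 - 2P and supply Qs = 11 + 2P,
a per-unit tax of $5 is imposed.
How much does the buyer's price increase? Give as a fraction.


With a per-unit tax, the buyer's price increase depends on relative slopes.
Supply slope: d = 2, Demand slope: b = 2
Buyer's price increase = d * tax / (b + d)
= 2 * 5 / (2 + 2)
= 10 / 4 = 5/2

5/2


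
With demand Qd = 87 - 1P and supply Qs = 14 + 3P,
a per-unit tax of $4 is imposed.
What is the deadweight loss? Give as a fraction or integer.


Pre-tax equilibrium quantity: Q* = 275/4
Post-tax equilibrium quantity: Q_tax = 263/4
Reduction in quantity: Q* - Q_tax = 3
DWL = (1/2) * tax * (Q* - Q_tax)
DWL = (1/2) * 4 * 3 = 6

6


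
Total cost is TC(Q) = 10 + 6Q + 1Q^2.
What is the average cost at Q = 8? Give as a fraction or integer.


TC(8) = 10 + 6*8 + 1*8^2
TC(8) = 10 + 48 + 64 = 122
AC = TC/Q = 122/8 = 61/4

61/4


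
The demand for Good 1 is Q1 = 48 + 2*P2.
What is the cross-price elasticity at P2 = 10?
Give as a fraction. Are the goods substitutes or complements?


dQ1/dP2 = 2
At P2 = 10: Q1 = 48 + 2*10 = 68
Exy = (dQ1/dP2)(P2/Q1) = 2 * 10 / 68 = 5/17
Since Exy > 0, the goods are substitutes.

5/17 (substitutes)


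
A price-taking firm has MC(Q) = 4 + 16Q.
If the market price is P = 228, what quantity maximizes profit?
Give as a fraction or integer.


In perfect competition, profit is maximized where P = MC.
228 = 4 + 16Q
224 = 16Q
Q* = 224/16 = 14

14


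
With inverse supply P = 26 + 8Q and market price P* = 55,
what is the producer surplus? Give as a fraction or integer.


Minimum supply price (at Q=0): P_min = 26
Quantity supplied at P* = 55:
Q* = (55 - 26)/8 = 29/8
PS = (1/2) * Q* * (P* - P_min)
PS = (1/2) * 29/8 * (55 - 26)
PS = (1/2) * 29/8 * 29 = 841/16

841/16


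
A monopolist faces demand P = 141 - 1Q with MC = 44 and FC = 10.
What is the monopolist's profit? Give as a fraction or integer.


MR = MC: 141 - 2Q = 44
Q* = 97/2
P* = 141 - 1*97/2 = 185/2
Profit = (P* - MC)*Q* - FC
= (185/2 - 44)*97/2 - 10
= 97/2*97/2 - 10
= 9409/4 - 10 = 9369/4

9369/4


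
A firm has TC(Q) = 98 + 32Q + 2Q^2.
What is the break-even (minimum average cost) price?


AC(Q) = 98/Q + 32 + 2Q
To minimize: dAC/dQ = -98/Q^2 + 2 = 0
Q^2 = 98/2 = 49
Q* = 7
Min AC = 98/7 + 32 + 2*7
Min AC = 14 + 32 + 14 = 60

60


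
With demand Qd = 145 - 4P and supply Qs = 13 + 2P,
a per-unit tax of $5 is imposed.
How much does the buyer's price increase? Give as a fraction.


With a per-unit tax, the buyer's price increase depends on relative slopes.
Supply slope: d = 2, Demand slope: b = 4
Buyer's price increase = d * tax / (b + d)
= 2 * 5 / (4 + 2)
= 10 / 6 = 5/3

5/3


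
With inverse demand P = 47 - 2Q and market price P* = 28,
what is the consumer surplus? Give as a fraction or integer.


Maximum willingness to pay (at Q=0): P_max = 47
Quantity demanded at P* = 28:
Q* = (47 - 28)/2 = 19/2
CS = (1/2) * Q* * (P_max - P*)
CS = (1/2) * 19/2 * (47 - 28)
CS = (1/2) * 19/2 * 19 = 361/4

361/4


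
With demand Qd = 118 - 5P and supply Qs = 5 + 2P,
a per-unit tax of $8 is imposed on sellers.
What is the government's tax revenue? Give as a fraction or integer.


With tax on sellers, new supply: Qs' = 5 + 2(P - 8)
= 2P - 11
New equilibrium quantity:
Q_new = 181/7
Tax revenue = tax * Q_new = 8 * 181/7 = 1448/7

1448/7


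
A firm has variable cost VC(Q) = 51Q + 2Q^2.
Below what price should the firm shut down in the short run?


AVC(Q) = VC(Q)/Q = 51 + 2Q
AVC is increasing in Q, so minimum AVC is at Q -> 0+.
Min AVC = 51
The firm should shut down if P < 51.

51


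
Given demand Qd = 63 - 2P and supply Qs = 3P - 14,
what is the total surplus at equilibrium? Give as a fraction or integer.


Find equilibrium: 63 - 2P = 3P - 14
63 + 14 = 5P
P* = 77/5 = 77/5
Q* = 3*77/5 - 14 = 161/5
Inverse demand: P = 63/2 - Q/2, so P_max = 63/2
Inverse supply: P = 14/3 + Q/3, so P_min = 14/3
CS = (1/2) * 161/5 * (63/2 - 77/5) = 25921/100
PS = (1/2) * 161/5 * (77/5 - 14/3) = 25921/150
TS = CS + PS = 25921/100 + 25921/150 = 25921/60

25921/60


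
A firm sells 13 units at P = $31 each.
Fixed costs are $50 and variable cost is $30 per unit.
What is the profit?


Total Revenue = P * Q = 31 * 13 = $403
Total Cost = FC + VC*Q = 50 + 30*13 = $440
Profit = TR - TC = 403 - 440 = $-37

$-37


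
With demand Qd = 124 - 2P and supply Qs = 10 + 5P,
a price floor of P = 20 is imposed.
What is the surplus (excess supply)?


At P = 20:
Qd = 124 - 2*20 = 84
Qs = 10 + 5*20 = 110
Surplus = Qs - Qd = 110 - 84 = 26

26


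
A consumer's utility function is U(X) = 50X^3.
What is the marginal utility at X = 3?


MU = dU/dX = 50*3*X^(3-1)
MU = 150*X^2
At X = 3:
MU = 150 * 3^2
MU = 150 * 9 = 1350

1350


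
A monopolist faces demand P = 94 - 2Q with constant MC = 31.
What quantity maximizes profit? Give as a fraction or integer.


TR = P*Q = (94 - 2Q)Q = 94Q - 2Q^2
MR = dTR/dQ = 94 - 4Q
Set MR = MC:
94 - 4Q = 31
63 = 4Q
Q* = 63/4 = 63/4

63/4


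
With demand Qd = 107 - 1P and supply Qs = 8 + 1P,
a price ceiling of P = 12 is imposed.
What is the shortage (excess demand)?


At P = 12:
Qd = 107 - 1*12 = 95
Qs = 8 + 1*12 = 20
Shortage = Qd - Qs = 95 - 20 = 75

75


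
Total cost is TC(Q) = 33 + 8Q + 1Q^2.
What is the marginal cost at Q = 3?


MC = dTC/dQ = 8 + 2*1*Q
At Q = 3:
MC = 8 + 2*3
MC = 8 + 6 = 14

14


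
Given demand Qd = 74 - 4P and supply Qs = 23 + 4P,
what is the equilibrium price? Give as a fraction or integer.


At equilibrium, Qd = Qs.
74 - 4P = 23 + 4P
74 - 23 = 4P + 4P
51 = 8P
P* = 51/8 = 51/8

51/8


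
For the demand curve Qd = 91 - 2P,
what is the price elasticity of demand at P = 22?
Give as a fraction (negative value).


dQ/dP = -2
At P = 22: Q = 91 - 2*22 = 47
E = (dQ/dP)(P/Q) = (-2)(22/47) = -44/47

-44/47


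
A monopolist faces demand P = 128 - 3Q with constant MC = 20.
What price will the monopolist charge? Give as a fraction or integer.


MR = 128 - 6Q
Set MR = MC: 128 - 6Q = 20
Q* = 18
Substitute into demand:
P* = 128 - 3*18 = 74

74


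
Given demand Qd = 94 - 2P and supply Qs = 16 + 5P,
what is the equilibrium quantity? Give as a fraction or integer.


First find equilibrium price:
94 - 2P = 16 + 5P
P* = 78/7 = 78/7
Then substitute into demand:
Q* = 94 - 2 * 78/7 = 502/7

502/7


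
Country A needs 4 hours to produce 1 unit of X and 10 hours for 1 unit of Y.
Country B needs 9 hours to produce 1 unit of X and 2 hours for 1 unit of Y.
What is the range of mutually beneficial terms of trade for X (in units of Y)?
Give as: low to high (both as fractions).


Opportunity cost of X for Country A = hours_X / hours_Y = 4/10 = 2/5 units of Y
Opportunity cost of X for Country B = hours_X / hours_Y = 9/2 = 9/2 units of Y
Terms of trade must be between the two opportunity costs.
Range: 2/5 to 9/2

2/5 to 9/2


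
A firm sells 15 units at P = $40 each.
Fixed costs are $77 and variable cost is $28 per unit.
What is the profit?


Total Revenue = P * Q = 40 * 15 = $600
Total Cost = FC + VC*Q = 77 + 28*15 = $497
Profit = TR - TC = 600 - 497 = $103

$103


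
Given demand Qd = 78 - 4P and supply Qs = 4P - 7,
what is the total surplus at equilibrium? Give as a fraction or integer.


Find equilibrium: 78 - 4P = 4P - 7
78 + 7 = 8P
P* = 85/8 = 85/8
Q* = 4*85/8 - 7 = 71/2
Inverse demand: P = 39/2 - Q/4, so P_max = 39/2
Inverse supply: P = 7/4 + Q/4, so P_min = 7/4
CS = (1/2) * 71/2 * (39/2 - 85/8) = 5041/32
PS = (1/2) * 71/2 * (85/8 - 7/4) = 5041/32
TS = CS + PS = 5041/32 + 5041/32 = 5041/16

5041/16


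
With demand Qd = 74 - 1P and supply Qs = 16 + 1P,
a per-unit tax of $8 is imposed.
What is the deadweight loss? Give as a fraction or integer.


Pre-tax equilibrium quantity: Q* = 45
Post-tax equilibrium quantity: Q_tax = 41
Reduction in quantity: Q* - Q_tax = 4
DWL = (1/2) * tax * (Q* - Q_tax)
DWL = (1/2) * 8 * 4 = 16

16


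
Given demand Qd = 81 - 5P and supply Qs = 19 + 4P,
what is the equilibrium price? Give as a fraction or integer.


At equilibrium, Qd = Qs.
81 - 5P = 19 + 4P
81 - 19 = 5P + 4P
62 = 9P
P* = 62/9 = 62/9

62/9


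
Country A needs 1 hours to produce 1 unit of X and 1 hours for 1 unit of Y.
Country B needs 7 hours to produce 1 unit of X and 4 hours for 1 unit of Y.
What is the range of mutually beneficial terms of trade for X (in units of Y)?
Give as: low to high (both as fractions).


Opportunity cost of X for Country A = hours_X / hours_Y = 1/1 = 1 units of Y
Opportunity cost of X for Country B = hours_X / hours_Y = 7/4 = 7/4 units of Y
Terms of trade must be between the two opportunity costs.
Range: 1 to 7/4

1 to 7/4


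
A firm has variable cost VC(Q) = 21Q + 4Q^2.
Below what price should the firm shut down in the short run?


AVC(Q) = VC(Q)/Q = 21 + 4Q
AVC is increasing in Q, so minimum AVC is at Q -> 0+.
Min AVC = 21
The firm should shut down if P < 21.

21


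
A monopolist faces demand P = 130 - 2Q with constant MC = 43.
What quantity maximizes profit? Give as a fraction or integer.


TR = P*Q = (130 - 2Q)Q = 130Q - 2Q^2
MR = dTR/dQ = 130 - 4Q
Set MR = MC:
130 - 4Q = 43
87 = 4Q
Q* = 87/4 = 87/4

87/4


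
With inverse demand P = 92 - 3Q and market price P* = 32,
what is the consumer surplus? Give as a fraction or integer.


Maximum willingness to pay (at Q=0): P_max = 92
Quantity demanded at P* = 32:
Q* = (92 - 32)/3 = 20
CS = (1/2) * Q* * (P_max - P*)
CS = (1/2) * 20 * (92 - 32)
CS = (1/2) * 20 * 60 = 600

600


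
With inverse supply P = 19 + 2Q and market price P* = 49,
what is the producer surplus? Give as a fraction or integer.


Minimum supply price (at Q=0): P_min = 19
Quantity supplied at P* = 49:
Q* = (49 - 19)/2 = 15
PS = (1/2) * Q* * (P* - P_min)
PS = (1/2) * 15 * (49 - 19)
PS = (1/2) * 15 * 30 = 225

225


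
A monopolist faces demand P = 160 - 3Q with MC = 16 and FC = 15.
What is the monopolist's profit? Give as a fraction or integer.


MR = MC: 160 - 6Q = 16
Q* = 24
P* = 160 - 3*24 = 88
Profit = (P* - MC)*Q* - FC
= (88 - 16)*24 - 15
= 72*24 - 15
= 1728 - 15 = 1713

1713


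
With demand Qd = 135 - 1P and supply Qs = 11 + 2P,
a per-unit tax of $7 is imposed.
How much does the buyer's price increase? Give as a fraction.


With a per-unit tax, the buyer's price increase depends on relative slopes.
Supply slope: d = 2, Demand slope: b = 1
Buyer's price increase = d * tax / (b + d)
= 2 * 7 / (1 + 2)
= 14 / 3 = 14/3

14/3


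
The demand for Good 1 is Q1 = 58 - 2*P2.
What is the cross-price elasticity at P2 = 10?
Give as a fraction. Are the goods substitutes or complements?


dQ1/dP2 = -2
At P2 = 10: Q1 = 58 - 2*10 = 38
Exy = (dQ1/dP2)(P2/Q1) = -2 * 10 / 38 = -10/19
Since Exy < 0, the goods are complements.

-10/19 (complements)


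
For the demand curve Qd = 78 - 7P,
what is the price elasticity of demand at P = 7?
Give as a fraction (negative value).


dQ/dP = -7
At P = 7: Q = 78 - 7*7 = 29
E = (dQ/dP)(P/Q) = (-7)(7/29) = -49/29

-49/29


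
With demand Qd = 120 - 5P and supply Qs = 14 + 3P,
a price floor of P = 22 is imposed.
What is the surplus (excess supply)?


At P = 22:
Qd = 120 - 5*22 = 10
Qs = 14 + 3*22 = 80
Surplus = Qs - Qd = 80 - 10 = 70

70


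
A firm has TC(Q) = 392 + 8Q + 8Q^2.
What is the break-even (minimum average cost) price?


AC(Q) = 392/Q + 8 + 8Q
To minimize: dAC/dQ = -392/Q^2 + 8 = 0
Q^2 = 392/8 = 49
Q* = 7
Min AC = 392/7 + 8 + 8*7
Min AC = 56 + 8 + 56 = 120

120


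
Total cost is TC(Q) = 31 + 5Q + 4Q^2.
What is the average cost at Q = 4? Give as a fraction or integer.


TC(4) = 31 + 5*4 + 4*4^2
TC(4) = 31 + 20 + 64 = 115
AC = TC/Q = 115/4 = 115/4

115/4


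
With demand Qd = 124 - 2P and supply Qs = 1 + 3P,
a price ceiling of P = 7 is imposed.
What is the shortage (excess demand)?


At P = 7:
Qd = 124 - 2*7 = 110
Qs = 1 + 3*7 = 22
Shortage = Qd - Qs = 110 - 22 = 88

88


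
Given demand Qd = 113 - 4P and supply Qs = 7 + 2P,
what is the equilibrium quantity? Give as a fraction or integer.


First find equilibrium price:
113 - 4P = 7 + 2P
P* = 106/6 = 53/3
Then substitute into demand:
Q* = 113 - 4 * 53/3 = 127/3

127/3


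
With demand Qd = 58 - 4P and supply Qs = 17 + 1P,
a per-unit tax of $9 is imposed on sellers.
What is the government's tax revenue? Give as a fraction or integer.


With tax on sellers, new supply: Qs' = 17 + 1(P - 9)
= 8 + 1P
New equilibrium quantity:
Q_new = 18
Tax revenue = tax * Q_new = 9 * 18 = 162

162


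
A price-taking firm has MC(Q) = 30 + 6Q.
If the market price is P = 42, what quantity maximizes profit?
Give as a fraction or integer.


In perfect competition, profit is maximized where P = MC.
42 = 30 + 6Q
12 = 6Q
Q* = 12/6 = 2

2


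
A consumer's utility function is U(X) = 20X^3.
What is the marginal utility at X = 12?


MU = dU/dX = 20*3*X^(3-1)
MU = 60*X^2
At X = 12:
MU = 60 * 12^2
MU = 60 * 144 = 8640

8640


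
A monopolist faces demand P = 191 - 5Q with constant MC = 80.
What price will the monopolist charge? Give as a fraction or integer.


MR = 191 - 10Q
Set MR = MC: 191 - 10Q = 80
Q* = 111/10
Substitute into demand:
P* = 191 - 5*111/10 = 271/2

271/2


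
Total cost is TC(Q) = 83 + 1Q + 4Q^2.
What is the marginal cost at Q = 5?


MC = dTC/dQ = 1 + 2*4*Q
At Q = 5:
MC = 1 + 8*5
MC = 1 + 40 = 41

41


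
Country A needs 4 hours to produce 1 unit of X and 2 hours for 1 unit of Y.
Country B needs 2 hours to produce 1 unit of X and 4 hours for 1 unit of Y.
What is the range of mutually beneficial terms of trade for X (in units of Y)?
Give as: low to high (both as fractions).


Opportunity cost of X for Country A = hours_X / hours_Y = 4/2 = 2 units of Y
Opportunity cost of X for Country B = hours_X / hours_Y = 2/4 = 1/2 units of Y
Terms of trade must be between the two opportunity costs.
Range: 1/2 to 2

1/2 to 2


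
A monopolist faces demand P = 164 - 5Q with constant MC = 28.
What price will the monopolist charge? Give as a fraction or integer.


MR = 164 - 10Q
Set MR = MC: 164 - 10Q = 28
Q* = 68/5
Substitute into demand:
P* = 164 - 5*68/5 = 96

96


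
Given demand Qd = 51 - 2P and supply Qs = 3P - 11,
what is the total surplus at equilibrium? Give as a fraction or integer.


Find equilibrium: 51 - 2P = 3P - 11
51 + 11 = 5P
P* = 62/5 = 62/5
Q* = 3*62/5 - 11 = 131/5
Inverse demand: P = 51/2 - Q/2, so P_max = 51/2
Inverse supply: P = 11/3 + Q/3, so P_min = 11/3
CS = (1/2) * 131/5 * (51/2 - 62/5) = 17161/100
PS = (1/2) * 131/5 * (62/5 - 11/3) = 17161/150
TS = CS + PS = 17161/100 + 17161/150 = 17161/60

17161/60


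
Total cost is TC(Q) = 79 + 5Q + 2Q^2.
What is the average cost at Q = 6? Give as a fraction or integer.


TC(6) = 79 + 5*6 + 2*6^2
TC(6) = 79 + 30 + 72 = 181
AC = TC/Q = 181/6 = 181/6

181/6


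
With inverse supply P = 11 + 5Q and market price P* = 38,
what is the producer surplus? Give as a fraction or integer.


Minimum supply price (at Q=0): P_min = 11
Quantity supplied at P* = 38:
Q* = (38 - 11)/5 = 27/5
PS = (1/2) * Q* * (P* - P_min)
PS = (1/2) * 27/5 * (38 - 11)
PS = (1/2) * 27/5 * 27 = 729/10

729/10


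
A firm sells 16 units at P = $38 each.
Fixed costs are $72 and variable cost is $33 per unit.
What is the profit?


Total Revenue = P * Q = 38 * 16 = $608
Total Cost = FC + VC*Q = 72 + 33*16 = $600
Profit = TR - TC = 608 - 600 = $8

$8


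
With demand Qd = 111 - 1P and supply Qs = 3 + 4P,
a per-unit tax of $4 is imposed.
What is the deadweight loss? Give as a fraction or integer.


Pre-tax equilibrium quantity: Q* = 447/5
Post-tax equilibrium quantity: Q_tax = 431/5
Reduction in quantity: Q* - Q_tax = 16/5
DWL = (1/2) * tax * (Q* - Q_tax)
DWL = (1/2) * 4 * 16/5 = 32/5

32/5
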